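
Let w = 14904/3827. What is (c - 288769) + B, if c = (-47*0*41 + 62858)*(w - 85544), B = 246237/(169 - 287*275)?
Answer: -540224805780953553/100466404 ≈ -5.3772e+9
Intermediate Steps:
w = 14904/3827 (w = 14904*(1/3827) = 14904/3827 ≈ 3.8944)
B = -82079/26252 (B = 246237/(169 - 78925) = 246237/(-78756) = 246237*(-1/78756) = -82079/26252 ≈ -3.1266)
c = -20577319590272/3827 (c = (-47*0*41 + 62858)*(14904/3827 - 85544) = (0*41 + 62858)*(-327361984/3827) = (0 + 62858)*(-327361984/3827) = 62858*(-327361984/3827) = -20577319590272/3827 ≈ -5.3769e+9)
(c - 288769) + B = (-20577319590272/3827 - 288769) - 82079/26252 = -20578424709235/3827 - 82079/26252 = -540224805780953553/100466404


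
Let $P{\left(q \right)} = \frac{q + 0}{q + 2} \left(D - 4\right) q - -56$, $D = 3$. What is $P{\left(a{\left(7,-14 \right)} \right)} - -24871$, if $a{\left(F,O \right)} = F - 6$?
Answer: $\frac{74780}{3} \approx 24927.0$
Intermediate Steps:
$a{\left(F,O \right)} = -6 + F$ ($a{\left(F,O \right)} = F - 6 = -6 + F$)
$P{\left(q \right)} = 56 - \frac{q^{2}}{2 + q}$ ($P{\left(q \right)} = \frac{q + 0}{q + 2} \left(3 - 4\right) q - -56 = \frac{q}{2 + q} \left(-1\right) q + 56 = - \frac{q}{2 + q} q + 56 = - \frac{q^{2}}{2 + q} + 56 = 56 - \frac{q^{2}}{2 + q}$)
$P{\left(a{\left(7,-14 \right)} \right)} - -24871 = \frac{112 - \left(-6 + 7\right)^{2} + 56 \left(-6 + 7\right)}{2 + \left(-6 + 7\right)} - -24871 = \frac{112 - 1^{2} + 56 \cdot 1}{2 + 1} + 24871 = \frac{112 - 1 + 56}{3} + 24871 = \frac{1}{3} \cdot 167 + 24871 = \frac{167}{3} + 24871 = \frac{74780}{3}$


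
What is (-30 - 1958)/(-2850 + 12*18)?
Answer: 994/1317 ≈ 0.75475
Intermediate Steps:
(-30 - 1958)/(-2850 + 12*18) = -1988/(-2850 + 216) = -1988/(-2634) = -1988*(-1/2634) = 994/1317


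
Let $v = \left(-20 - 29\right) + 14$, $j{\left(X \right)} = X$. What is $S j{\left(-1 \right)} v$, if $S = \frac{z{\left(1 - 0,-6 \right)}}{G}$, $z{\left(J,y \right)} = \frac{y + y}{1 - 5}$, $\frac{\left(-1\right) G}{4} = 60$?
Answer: $- \frac{7}{16} \approx -0.4375$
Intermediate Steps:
$G = -240$ ($G = \left(-4\right) 60 = -240$)
$z{\left(J,y \right)} = - \frac{y}{2}$ ($z{\left(J,y \right)} = \frac{2 y}{-4} = 2 y \left(- \frac{1}{4}\right) = - \frac{y}{2}$)
$v = -35$ ($v = -49 + 14 = -35$)
$S = - \frac{1}{80}$ ($S = \frac{\left(- \frac{1}{2}\right) \left(-6\right)}{-240} = 3 \left(- \frac{1}{240}\right) = - \frac{1}{80} \approx -0.0125$)
$S j{\left(-1 \right)} v = \left(- \frac{1}{80}\right) \left(-1\right) \left(-35\right) = \frac{1}{80} \left(-35\right) = - \frac{7}{16}$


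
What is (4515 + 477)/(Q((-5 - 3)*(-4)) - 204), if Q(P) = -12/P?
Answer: -13312/545 ≈ -24.426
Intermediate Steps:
(4515 + 477)/(Q((-5 - 3)*(-4)) - 204) = (4515 + 477)/(-12*(-1/(4*(-5 - 3))) - 204) = 4992/(-12/((-8*(-4))) - 204) = 4992/(-12/32 - 204) = 4992/(-12*1/32 - 204) = 4992/(-3/8 - 204) = 4992/(-1635/8) = 4992*(-8/1635) = -13312/545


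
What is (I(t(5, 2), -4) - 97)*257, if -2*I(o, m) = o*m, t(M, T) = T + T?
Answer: -22873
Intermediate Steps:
t(M, T) = 2*T
I(o, m) = -m*o/2 (I(o, m) = -o*m/2 = -m*o/2)
(I(t(5, 2), -4) - 97)*257 = (-½*(-4)*2*2 - 97)*257 = (-½*(-4)*4 - 97)*257 = (8 - 97)*257 = -89*257 = -22873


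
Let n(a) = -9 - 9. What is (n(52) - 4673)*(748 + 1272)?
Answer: -9475820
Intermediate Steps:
n(a) = -18
(n(52) - 4673)*(748 + 1272) = (-18 - 4673)*(748 + 1272) = -4691*2020 = -9475820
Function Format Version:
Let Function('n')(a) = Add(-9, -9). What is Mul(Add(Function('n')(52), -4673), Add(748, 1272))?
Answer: -9475820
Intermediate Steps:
Function('n')(a) = -18
Mul(Add(Function('n')(52), -4673), Add(748, 1272)) = Mul(Add(-18, -4673), Add(748, 1272)) = Mul(-4691, 2020) = -9475820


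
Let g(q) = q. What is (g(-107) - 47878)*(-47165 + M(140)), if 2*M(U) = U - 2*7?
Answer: 2260189470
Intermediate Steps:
M(U) = -7 + U/2 (M(U) = (U - 2*7)/2 = (U - 14)/2 = (-14 + U)/2 = -7 + U/2)
(g(-107) - 47878)*(-47165 + M(140)) = (-107 - 47878)*(-47165 + (-7 + (½)*140)) = -47985*(-47165 + (-7 + 70)) = -47985*(-47165 + 63) = -47985*(-47102) = 2260189470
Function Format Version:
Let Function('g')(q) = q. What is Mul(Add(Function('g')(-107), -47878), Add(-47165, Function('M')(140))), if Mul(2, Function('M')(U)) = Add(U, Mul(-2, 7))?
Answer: 2260189470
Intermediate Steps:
Function('M')(U) = Add(-7, Mul(Rational(1, 2), U)) (Function('M')(U) = Mul(Rational(1, 2), Add(U, Mul(-2, 7))) = Mul(Rational(1, 2), Add(U, -14)) = Mul(Rational(1, 2), Add(-14, U)) = Add(-7, Mul(Rational(1, 2), U)))
Mul(Add(Function('g')(-107), -47878), Add(-47165, Function('M')(140))) = Mul(Add(-107, -47878), Add(-47165, Add(-7, Mul(Rational(1, 2), 140)))) = Mul(-47985, Add(-47165, Add(-7, 70))) = Mul(-47985, Add(-47165, 63)) = Mul(-47985, -47102) = 2260189470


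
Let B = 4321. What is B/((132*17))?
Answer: 4321/2244 ≈ 1.9256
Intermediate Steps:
B/((132*17)) = 4321/((132*17)) = 4321/2244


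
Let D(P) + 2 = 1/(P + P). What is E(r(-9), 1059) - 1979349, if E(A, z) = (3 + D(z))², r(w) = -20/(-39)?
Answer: -8879204693315/4485924 ≈ -1.9793e+6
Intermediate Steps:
D(P) = -2 + 1/(2*P) (D(P) = -2 + 1/(P + P) = -2 + 1/(2*P))
r(w) = 20/39 (r(w) = -20*(-1/39) = 20/39)
E(A, z) = (1 + 1/(2*z))² (E(A, z) = (3 + (-2 + 1/(2*z)))² = (1 + 1/(2*z))²)
E(r(-9), 1059) - 1979349 = (¼)*(1 + 2*1059)²/1059² - 1979349 = (¼)*(1/1121481)*(1 + 2118)² - 1979349 = (¼)*(1/1121481)*2119² - 1979349 = (¼)*(1/1121481)*4490161 - 1979349 = 4490161/4485924 - 1979349 = -8879204693315/4485924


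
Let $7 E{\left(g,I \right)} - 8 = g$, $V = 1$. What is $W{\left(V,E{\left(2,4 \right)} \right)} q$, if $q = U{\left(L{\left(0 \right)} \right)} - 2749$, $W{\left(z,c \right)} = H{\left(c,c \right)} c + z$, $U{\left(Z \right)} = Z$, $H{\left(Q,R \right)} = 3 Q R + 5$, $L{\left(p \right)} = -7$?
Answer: $- \frac{15965508}{343} \approx -46547.0$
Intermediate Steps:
$H{\left(Q,R \right)} = 5 + 3 Q R$ ($H{\left(Q,R \right)} = 3 Q R + 5 = 5 + 3 Q R$)
$E{\left(g,I \right)} = \frac{8}{7} + \frac{g}{7}$
$W{\left(z,c \right)} = z + c \left(5 + 3 c^{2}\right)$ ($W{\left(z,c \right)} = \left(5 + 3 c c\right) c + z = \left(5 + 3 c^{2}\right) c + z = c \left(5 + 3 c^{2}\right) + z = z + c \left(5 + 3 c^{2}\right)$)
$q = -2756$ ($q = -7 - 2749 = -2756$)
$W{\left(V,E{\left(2,4 \right)} \right)} q = \left(1 + \left(\frac{8}{7} + \frac{1}{7} \cdot 2\right) \left(5 + 3 \left(\frac{8}{7} + \frac{1}{7} \cdot 2\right)^{2}\right)\right) \left(-2756\right) = \left(1 + \left(\frac{8}{7} + \frac{2}{7}\right) \left(5 + 3 \left(\frac{8}{7} + \frac{2}{7}\right)^{2}\right)\right) \left(-2756\right) = \left(1 + \frac{10 \left(5 + 3 \left(\frac{10}{7}\right)^{2}\right)}{7}\right) \left(-2756\right) = \left(1 + \frac{10 \left(5 + 3 \cdot \frac{100}{49}\right)}{7}\right) \left(-2756\right) = \left(1 + \frac{10 \left(5 + \frac{300}{49}\right)}{7}\right) \left(-2756\right) = \left(1 + \frac{10}{7} \cdot \frac{545}{49}\right) \left(-2756\right) = \left(1 + \frac{5450}{343}\right) \left(-2756\right) = \frac{5793}{343} \left(-2756\right) = - \frac{15965508}{343}$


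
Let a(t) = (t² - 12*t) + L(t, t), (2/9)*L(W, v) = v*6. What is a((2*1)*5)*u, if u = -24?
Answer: -6000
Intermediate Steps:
L(W, v) = 27*v (L(W, v) = 9*(v*6)/2 = 9*(6*v)/2 = 27*v)
a(t) = t² + 15*t (a(t) = (t² - 12*t) + 27*t = t² + 15*t)
a((2*1)*5)*u = (((2*1)*5)*(15 + (2*1)*5))*(-24) = ((2*5)*(15 + 2*5))*(-24) = (10*(15 + 10))*(-24) = (10*25)*(-24) = 250*(-24) = -6000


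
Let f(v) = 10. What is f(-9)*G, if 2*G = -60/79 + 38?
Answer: 14710/79 ≈ 186.20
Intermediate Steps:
G = 1471/79 (G = (-60/79 + 38)/2 = (½)*(2942/79) = 1471/79 ≈ 18.620)
f(-9)*G = 10*(1471/79) = 14710/79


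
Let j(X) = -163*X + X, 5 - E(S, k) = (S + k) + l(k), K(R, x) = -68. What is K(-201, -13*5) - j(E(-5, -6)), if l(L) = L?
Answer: 3496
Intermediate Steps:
E(S, k) = 5 - S - 2*k (E(S, k) = 5 - ((S + k) + k) = 5 - (S + 2*k) = 5 + (-S - 2*k) = 5 - S - 2*k)
j(X) = -162*X
K(-201, -13*5) - j(E(-5, -6)) = -68 - (-162)*(5 - 1*(-5) - 2*(-6)) = -68 - (-162)*(5 + 5 + 12) = -68 - (-162)*22 = -68 - 1*(-3564) = -68 + 3564 = 3496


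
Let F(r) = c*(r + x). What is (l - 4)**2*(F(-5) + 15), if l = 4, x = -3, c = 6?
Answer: 0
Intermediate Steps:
F(r) = -18 + 6*r (F(r) = 6*(r - 3) = 6*(-3 + r) = -18 + 6*r)
(l - 4)**2*(F(-5) + 15) = (4 - 4)**2*((-18 + 6*(-5)) + 15) = 0**2*((-18 - 30) + 15) = 0*(-48 + 15) = 0*(-33) = 0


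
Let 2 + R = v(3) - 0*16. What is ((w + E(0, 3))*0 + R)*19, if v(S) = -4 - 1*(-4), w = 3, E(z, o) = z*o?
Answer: -38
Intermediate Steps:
E(z, o) = o*z
v(S) = 0 (v(S) = -4 + 4 = 0)
R = -2 (R = -2 + (0 - 0*16) = -2 + (0 - 1*0) = -2 + (0 + 0) = -2 + 0 = -2)
((w + E(0, 3))*0 + R)*19 = ((3 + 3*0)*0 - 2)*19 = ((3 + 0)*0 - 2)*19 = (3*0 - 2)*19 = (0 - 2)*19 = -2*19 = -38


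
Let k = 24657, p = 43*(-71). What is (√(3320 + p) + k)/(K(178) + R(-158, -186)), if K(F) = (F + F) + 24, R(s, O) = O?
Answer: 24657/194 + √267/194 ≈ 127.18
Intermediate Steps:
p = -3053
K(F) = 24 + 2*F (K(F) = 2*F + 24 = 24 + 2*F)
(√(3320 + p) + k)/(K(178) + R(-158, -186)) = (√(3320 - 3053) + 24657)/((24 + 2*178) - 186) = (√267 + 24657)/((24 + 356) - 186) = (24657 + √267)/(380 - 186) = (24657 + √267)/194 = (24657 + √267)*(1/194) = 24657/194 + √267/194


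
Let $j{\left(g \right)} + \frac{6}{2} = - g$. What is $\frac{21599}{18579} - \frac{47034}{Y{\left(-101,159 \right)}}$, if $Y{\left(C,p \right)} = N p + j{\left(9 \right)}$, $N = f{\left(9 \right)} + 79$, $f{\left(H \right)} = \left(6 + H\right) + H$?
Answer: $- \frac{173459017}{101348445} \approx -1.7115$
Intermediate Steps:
$f{\left(H \right)} = 6 + 2 H$
$j{\left(g \right)} = -3 - g$
$N = 103$ ($N = \left(6 + 2 \cdot 9\right) + 79 = \left(6 + 18\right) + 79 = 24 + 79 = 103$)
$Y{\left(C,p \right)} = -12 + 103 p$ ($Y{\left(C,p \right)} = 103 p - 12 = -12 + 103 p$)
$\frac{21599}{18579} - \frac{47034}{Y{\left(-101,159 \right)}} = \frac{21599}{18579} - \frac{47034}{-12 + 103 \cdot 159} = 21599 \cdot \frac{1}{18579} - \frac{47034}{-12 + 16377} = \frac{21599}{18579} - \frac{47034}{16365} = \frac{21599}{18579} - \frac{15678}{5455} = - \frac{173459017}{101348445}$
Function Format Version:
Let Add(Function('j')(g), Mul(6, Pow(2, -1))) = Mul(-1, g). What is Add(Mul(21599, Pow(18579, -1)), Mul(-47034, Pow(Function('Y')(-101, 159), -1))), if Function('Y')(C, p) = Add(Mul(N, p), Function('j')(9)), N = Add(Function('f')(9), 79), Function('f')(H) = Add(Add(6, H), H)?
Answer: Rational(-173459017, 101348445) ≈ -1.7115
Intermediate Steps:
Function('f')(H) = Add(6, Mul(2, H))
Function('j')(g) = Add(-3, Mul(-1, g))
N = 103 (N = Add(Add(6, Mul(2, 9)), 79) = Add(Add(6, 18), 79) = Add(24, 79) = 103)
Function('Y')(C, p) = Add(-12, Mul(103, p)) (Function('Y')(C, p) = Add(Mul(103, p), Add(-3, Mul(-1, 9))) = Add(Mul(103, p), Add(-3, -9)) = Add(Mul(103, p), -12) = Add(-12, Mul(103, p)))
Add(Mul(21599, Pow(18579, -1)), Mul(-47034, Pow(Function('Y')(-101, 159), -1))) = Add(Mul(21599, Pow(18579, -1)), Mul(-47034, Pow(Add(-12, Mul(103, 159)), -1))) = Add(Mul(21599, Rational(1, 18579)), Mul(-47034, Pow(Add(-12, 16377), -1))) = Add(Rational(21599, 18579), Mul(-47034, Pow(16365, -1))) = Add(Rational(21599, 18579), Mul(-47034, Rational(1, 16365))) = Add(Rational(21599, 18579), Rational(-15678, 5455)) = Rational(-173459017, 101348445)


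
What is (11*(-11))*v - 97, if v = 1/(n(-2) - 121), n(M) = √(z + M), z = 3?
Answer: -11519/120 ≈ -95.992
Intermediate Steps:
n(M) = √(3 + M)
v = -1/120 (v = 1/(√(3 - 2) - 121) = 1/(√1 - 121) = 1/(1 - 121) = 1/(-120) = -1/120 ≈ -0.0083333)
(11*(-11))*v - 97 = (11*(-11))*(-1/120) - 97 = -121*(-1/120) - 97 = 121/120 - 97 = -11519/120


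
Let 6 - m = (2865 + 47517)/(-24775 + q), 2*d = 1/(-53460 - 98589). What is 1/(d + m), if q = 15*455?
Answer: 2729279550/24036201043 ≈ 0.11355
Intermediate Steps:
q = 6825
d = -1/304098 (d = 1/(2*(-53460 - 98589)) = (½)/(-152049) = (½)*(-1/152049) = -1/304098 ≈ -3.2884e-6)
m = 79041/8975 (m = 6 - (2865 + 47517)/(-24775 + 6825) = 6 - 50382/(-17950) = 6 - 50382*(-1)/17950 = 6 - 1*(-25191/8975) = 6 + 25191/8975 = 79041/8975 ≈ 8.8068)
1/(d + m) = 1/(-1/304098 + 79041/8975) = 1/(24036201043/2729279550) = 2729279550/24036201043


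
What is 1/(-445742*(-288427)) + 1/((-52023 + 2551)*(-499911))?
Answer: 76647812413/1589796862029379337664 ≈ 4.8212e-11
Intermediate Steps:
1/(-445742*(-288427)) + 1/((-52023 + 2551)*(-499911)) = -1/445742*(-1/288427) - 1/499911/(-49472) = 1/128564027834 - 1/49472*(-1/499911) = 1/128564027834 + 1/24731596992 = 76647812413/1589796862029379337664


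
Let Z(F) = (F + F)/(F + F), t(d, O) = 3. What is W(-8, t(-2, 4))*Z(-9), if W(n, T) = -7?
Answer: -7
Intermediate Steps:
Z(F) = 1 (Z(F) = (2*F)/((2*F)) = (2*F)*(1/(2*F)) = 1)
W(-8, t(-2, 4))*Z(-9) = -7*1 = -7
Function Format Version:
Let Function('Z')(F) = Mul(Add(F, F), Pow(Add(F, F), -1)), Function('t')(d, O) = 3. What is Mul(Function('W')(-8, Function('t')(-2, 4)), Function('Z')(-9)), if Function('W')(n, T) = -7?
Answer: -7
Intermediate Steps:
Function('Z')(F) = 1 (Function('Z')(F) = Mul(Mul(2, F), Pow(Mul(2, F), -1)) = Mul(Mul(2, F), Mul(Rational(1, 2), Pow(F, -1))) = 1)
Mul(Function('W')(-8, Function('t')(-2, 4)), Function('Z')(-9)) = Mul(-7, 1) = -7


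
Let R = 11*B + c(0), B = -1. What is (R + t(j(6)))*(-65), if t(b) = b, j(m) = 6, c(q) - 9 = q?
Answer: -260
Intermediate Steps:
c(q) = 9 + q
R = -2 (R = 11*(-1) + (9 + 0) = -11 + 9 = -2)
(R + t(j(6)))*(-65) = (-2 + 6)*(-65) = 4*(-65) = -260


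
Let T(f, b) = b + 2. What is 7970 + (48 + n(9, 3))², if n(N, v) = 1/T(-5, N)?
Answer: 1244211/121 ≈ 10283.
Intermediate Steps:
T(f, b) = 2 + b
n(N, v) = 1/(2 + N)
7970 + (48 + n(9, 3))² = 7970 + (48 + 1/(2 + 9))² = 7970 + (48 + 1/11)² = 7970 + (529/11)² = 7970 + 279841/121 = 1244211/121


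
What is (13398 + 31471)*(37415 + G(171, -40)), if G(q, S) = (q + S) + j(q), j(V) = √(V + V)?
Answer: 1684651474 + 134607*√38 ≈ 1.6855e+9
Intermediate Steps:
j(V) = √2*√V (j(V) = √(2*V) = √2*√V)
G(q, S) = S + q + √2*√q (G(q, S) = (q + S) + √2*√q = (S + q) + √2*√q = S + q + √2*√q)
(13398 + 31471)*(37415 + G(171, -40)) = (13398 + 31471)*(37415 + (-40 + 171 + √2*√171)) = 44869*(37415 + (-40 + 171 + √2*(3*√19))) = 44869*(37415 + (-40 + 171 + 3*√38)) = 44869*(37415 + (131 + 3*√38)) = 44869*(37546 + 3*√38) = 1684651474 + 134607*√38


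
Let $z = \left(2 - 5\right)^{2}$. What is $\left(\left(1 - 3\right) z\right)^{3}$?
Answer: $-5832$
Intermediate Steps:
$z = 9$ ($z = \left(-3\right)^{2} = 9$)
$\left(\left(1 - 3\right) z\right)^{3} = \left(\left(1 - 3\right) 9\right)^{3} = \left(\left(-2\right) 9\right)^{3} = \left(-18\right)^{3} = -5832$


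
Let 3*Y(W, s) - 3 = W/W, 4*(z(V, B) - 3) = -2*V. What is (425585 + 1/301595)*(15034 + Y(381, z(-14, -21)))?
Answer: 5789549420076056/904785 ≈ 6.3988e+9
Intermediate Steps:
z(V, B) = 3 - V/2 (z(V, B) = 3 + (-2*V)/4 = 3 - V/2)
Y(W, s) = 4/3 (Y(W, s) = 1 + (W/W)/3 = 1 + (⅓)*1 = 1 + ⅓ = 4/3)
(425585 + 1/301595)*(15034 + Y(381, z(-14, -21))) = (425585 + 1/301595)*(15034 + 4/3) = (425585 + 1/301595)*(45106/3) = (128354308076/301595)*(45106/3) = 5789549420076056/904785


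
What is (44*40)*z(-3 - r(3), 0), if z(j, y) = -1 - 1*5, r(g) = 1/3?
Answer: -10560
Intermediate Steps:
r(g) = 1/3
z(j, y) = -6 (z(j, y) = -1 - 5 = -6)
(44*40)*z(-3 - r(3), 0) = (44*40)*(-6) = 1760*(-6) = -10560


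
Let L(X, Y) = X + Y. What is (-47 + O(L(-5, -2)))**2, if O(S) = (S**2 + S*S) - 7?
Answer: 1936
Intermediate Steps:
O(S) = -7 + 2*S**2 (O(S) = (S**2 + S**2) - 7 = 2*S**2 - 7 = -7 + 2*S**2)
(-47 + O(L(-5, -2)))**2 = (-47 + (-7 + 2*(-5 - 2)**2))**2 = (-47 + (-7 + 2*(-7)**2))**2 = (-47 + (-7 + 2*49))**2 = (-47 + (-7 + 98))**2 = (-47 + 91)**2 = 44**2 = 1936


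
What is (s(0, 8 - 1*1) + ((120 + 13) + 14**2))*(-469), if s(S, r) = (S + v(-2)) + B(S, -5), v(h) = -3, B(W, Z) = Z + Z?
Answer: -148204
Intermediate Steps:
B(W, Z) = 2*Z
s(S, r) = -13 + S (s(S, r) = (S - 3) + 2*(-5) = (-3 + S) - 10 = -13 + S)
(s(0, 8 - 1*1) + ((120 + 13) + 14**2))*(-469) = ((-13 + 0) + ((120 + 13) + 14**2))*(-469) = (-13 + (133 + 196))*(-469) = (-13 + 329)*(-469) = 316*(-469) = -148204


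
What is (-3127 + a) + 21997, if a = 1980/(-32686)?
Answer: 308391420/16343 ≈ 18870.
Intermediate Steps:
a = -990/16343 (a = 1980*(-1/32686) = -990/16343 ≈ -0.060576)
(-3127 + a) + 21997 = (-3127 - 990/16343) + 21997 = -51105551/16343 + 21997 = 308391420/16343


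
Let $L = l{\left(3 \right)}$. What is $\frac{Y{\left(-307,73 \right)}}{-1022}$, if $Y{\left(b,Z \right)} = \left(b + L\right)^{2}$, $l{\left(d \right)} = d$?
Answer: $- \frac{46208}{511} \approx -90.427$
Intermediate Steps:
$L = 3$
$Y{\left(b,Z \right)} = \left(3 + b\right)^{2}$ ($Y{\left(b,Z \right)} = \left(b + 3\right)^{2} = \left(3 + b\right)^{2}$)
$\frac{Y{\left(-307,73 \right)}}{-1022} = \frac{\left(3 - 307\right)^{2}}{-1022} = \left(-304\right)^{2} \left(- \frac{1}{1022}\right) = 92416 \left(- \frac{1}{1022}\right) = - \frac{46208}{511}$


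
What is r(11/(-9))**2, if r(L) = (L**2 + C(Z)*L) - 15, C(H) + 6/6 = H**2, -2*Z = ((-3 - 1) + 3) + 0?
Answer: 16638241/104976 ≈ 158.50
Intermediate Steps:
Z = 1/2 (Z = -(((-3 - 1) + 3) + 0)/2 = -((-4 + 3) + 0)/2 = -(-1 + 0)/2 = -1/2*(-1) = 1/2 ≈ 0.50000)
C(H) = -1 + H**2
r(L) = -15 + L**2 - 3*L/4 (r(L) = (L**2 + (-1 + (1/2)**2)*L) - 15 = (L**2 + (-1 + 1/4)*L) - 15 = (L**2 - 3*L/4) - 15 = -15 + L**2 - 3*L/4)
r(11/(-9))**2 = (-15 + (11/(-9))**2 - 33/(4*(-9)))**2 = (-15 + (11*(-1/9))**2 - 33*(-1)/(4*9))**2 = (-15 + (-11/9)**2 - 3/4*(-11/9))**2 = (-15 + 121/81 + 11/12)**2 = (-4079/324)**2 = 16638241/104976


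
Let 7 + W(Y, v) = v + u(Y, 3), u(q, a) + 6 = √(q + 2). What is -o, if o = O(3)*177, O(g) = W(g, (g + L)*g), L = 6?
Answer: -2478 - 177*√5 ≈ -2873.8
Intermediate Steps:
u(q, a) = -6 + √(2 + q) (u(q, a) = -6 + √(q + 2) = -6 + √(2 + q))
W(Y, v) = -13 + v + √(2 + Y) (W(Y, v) = -7 + (v + (-6 + √(2 + Y))) = -7 + (-6 + v + √(2 + Y)) = -13 + v + √(2 + Y))
O(g) = -13 + √(2 + g) + g*(6 + g) (O(g) = -13 + (g + 6)*g + √(2 + g) = -13 + (6 + g)*g + √(2 + g) = -13 + g*(6 + g) + √(2 + g) = -13 + √(2 + g) + g*(6 + g))
o = 2478 + 177*√5 (o = (-13 + √(2 + 3) + 3*(6 + 3))*177 = (-13 + √5 + 3*9)*177 = (-13 + √5 + 27)*177 = (14 + √5)*177 = 2478 + 177*√5 ≈ 2873.8)
-o = -(2478 + 177*√5) = -2478 - 177*√5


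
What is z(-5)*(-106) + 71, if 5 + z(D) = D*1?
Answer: 1131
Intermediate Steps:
z(D) = -5 + D (z(D) = -5 + D*1 = -5 + D)
z(-5)*(-106) + 71 = (-5 - 5)*(-106) + 71 = -10*(-106) + 71 = 1060 + 71 = 1131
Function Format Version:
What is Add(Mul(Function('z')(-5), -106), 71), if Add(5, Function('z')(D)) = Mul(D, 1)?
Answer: 1131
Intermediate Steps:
Function('z')(D) = Add(-5, D) (Function('z')(D) = Add(-5, Mul(D, 1)) = Add(-5, D))
Add(Mul(Function('z')(-5), -106), 71) = Add(Mul(Add(-5, -5), -106), 71) = Add(Mul(-10, -106), 71) = Add(1060, 71) = 1131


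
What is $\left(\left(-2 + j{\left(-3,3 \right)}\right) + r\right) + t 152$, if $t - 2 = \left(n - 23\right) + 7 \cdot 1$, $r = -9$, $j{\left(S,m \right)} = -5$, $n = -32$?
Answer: $-7008$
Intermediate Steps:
$t = -46$ ($t = 2 + \left(\left(-32 - 23\right) + 7 \cdot 1\right) = 2 + \left(-55 + 7\right) = 2 - 48 = -46$)
$\left(\left(-2 + j{\left(-3,3 \right)}\right) + r\right) + t 152 = \left(\left(-2 - 5\right) - 9\right) - 6992 = \left(-7 - 9\right) - 6992 = -16 - 6992 = -7008$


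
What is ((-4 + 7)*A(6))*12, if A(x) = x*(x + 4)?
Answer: 2160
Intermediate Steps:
A(x) = x*(4 + x)
((-4 + 7)*A(6))*12 = ((-4 + 7)*(6*(4 + 6)))*12 = (3*(6*10))*12 = (3*60)*12 = 180*12 = 2160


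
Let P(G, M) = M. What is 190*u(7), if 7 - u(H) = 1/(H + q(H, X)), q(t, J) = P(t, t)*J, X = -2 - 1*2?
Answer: 28120/21 ≈ 1339.0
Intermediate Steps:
X = -4 (X = -2 - 2 = -4)
q(t, J) = J*t (q(t, J) = t*J = J*t)
u(H) = 7 + 1/(3*H) (u(H) = 7 - 1/(H - 4*H) = 7 - 1/((-3*H)) = 7 - (-1)/(3*H) = 7 + 1/(3*H))
190*u(7) = 190*(7 + (⅓)/7) = 190*(7 + (⅓)*(⅐)) = 190*(7 + 1/21) = 190*(148/21) = 28120/21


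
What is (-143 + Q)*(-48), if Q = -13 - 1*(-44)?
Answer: 5376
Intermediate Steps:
Q = 31 (Q = -13 + 44 = 31)
(-143 + Q)*(-48) = (-143 + 31)*(-48) = -112*(-48) = 5376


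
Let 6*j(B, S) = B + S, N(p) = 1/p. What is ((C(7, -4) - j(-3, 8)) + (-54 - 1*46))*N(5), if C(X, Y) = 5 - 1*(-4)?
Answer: -551/30 ≈ -18.367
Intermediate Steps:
C(X, Y) = 9 (C(X, Y) = 5 + 4 = 9)
j(B, S) = B/6 + S/6 (j(B, S) = (B + S)/6 = B/6 + S/6)
((C(7, -4) - j(-3, 8)) + (-54 - 1*46))*N(5) = ((9 - ((1/6)*(-3) + (1/6)*8)) + (-54 - 1*46))/5 = ((9 - (-1/2 + 4/3)) + (-54 - 46))*(1/5) = ((9 - 1*5/6) - 100)*(1/5) = ((9 - 5/6) - 100)*(1/5) = (49/6 - 100)*(1/5) = -551/6*1/5 = -551/30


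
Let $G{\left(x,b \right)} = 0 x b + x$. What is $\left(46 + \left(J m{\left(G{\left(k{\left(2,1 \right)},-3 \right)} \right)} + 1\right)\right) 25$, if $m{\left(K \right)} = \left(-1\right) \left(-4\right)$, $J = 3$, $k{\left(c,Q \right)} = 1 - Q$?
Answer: $1475$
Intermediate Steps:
$G{\left(x,b \right)} = x$ ($G{\left(x,b \right)} = 0 b + x = 0 + x = x$)
$m{\left(K \right)} = 4$
$\left(46 + \left(J m{\left(G{\left(k{\left(2,1 \right)},-3 \right)} \right)} + 1\right)\right) 25 = \left(46 + \left(3 \cdot 4 + 1\right)\right) 25 = \left(46 + \left(12 + 1\right)\right) 25 = \left(46 + 13\right) 25 = 59 \cdot 25 = 1475$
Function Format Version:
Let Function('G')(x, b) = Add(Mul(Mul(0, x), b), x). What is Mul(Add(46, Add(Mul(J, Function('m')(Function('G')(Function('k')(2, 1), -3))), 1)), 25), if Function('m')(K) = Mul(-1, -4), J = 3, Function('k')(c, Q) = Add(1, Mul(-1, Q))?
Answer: 1475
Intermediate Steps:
Function('G')(x, b) = x (Function('G')(x, b) = Add(Mul(0, b), x) = Add(0, x) = x)
Function('m')(K) = 4
Mul(Add(46, Add(Mul(J, Function('m')(Function('G')(Function('k')(2, 1), -3))), 1)), 25) = Mul(Add(46, Add(Mul(3, 4), 1)), 25) = Mul(Add(46, Add(12, 1)), 25) = Mul(Add(46, 13), 25) = Mul(59, 25) = 1475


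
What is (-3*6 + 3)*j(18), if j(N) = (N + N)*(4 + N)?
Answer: -11880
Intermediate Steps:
j(N) = 2*N*(4 + N) (j(N) = (2*N)*(4 + N) = 2*N*(4 + N))
(-3*6 + 3)*j(18) = (-3*6 + 3)*(2*18*(4 + 18)) = (-18 + 3)*(2*18*22) = -15*792 = -11880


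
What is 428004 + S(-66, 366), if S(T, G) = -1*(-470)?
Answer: 428474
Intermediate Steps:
S(T, G) = 470
428004 + S(-66, 366) = 428004 + 470 = 428474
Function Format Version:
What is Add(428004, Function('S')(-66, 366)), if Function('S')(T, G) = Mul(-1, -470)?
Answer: 428474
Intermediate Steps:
Function('S')(T, G) = 470
Add(428004, Function('S')(-66, 366)) = Add(428004, 470) = 428474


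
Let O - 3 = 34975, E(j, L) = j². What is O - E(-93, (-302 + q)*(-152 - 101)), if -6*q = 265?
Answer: 26329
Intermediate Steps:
q = -265/6 (q = -⅙*265 = -265/6 ≈ -44.167)
O = 34978 (O = 3 + 34975 = 34978)
O - E(-93, (-302 + q)*(-152 - 101)) = 34978 - 1*(-93)² = 34978 - 1*8649 = 34978 - 8649 = 26329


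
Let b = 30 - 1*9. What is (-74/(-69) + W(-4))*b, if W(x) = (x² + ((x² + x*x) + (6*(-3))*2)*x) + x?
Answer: 14042/23 ≈ 610.52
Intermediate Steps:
b = 21 (b = 30 - 9 = 21)
W(x) = x + x² + x*(-36 + 2*x²) (W(x) = (x² + ((x² + x²) - 18*2)*x) + x = (x² + (2*x² - 36)*x) + x = (x² + (-36 + 2*x²)*x) + x = (x² + x*(-36 + 2*x²)) + x = x + x² + x*(-36 + 2*x²))
(-74/(-69) + W(-4))*b = (-74/(-69) - 4*(-35 - 4 + 2*(-4)²))*21 = (-74*(-1/69) - 4*(-35 - 4 + 2*16))*21 = (74/69 - 4*(-35 - 4 + 32))*21 = (74/69 - 4*(-7))*21 = (74/69 + 28)*21 = (2006/69)*21 = 14042/23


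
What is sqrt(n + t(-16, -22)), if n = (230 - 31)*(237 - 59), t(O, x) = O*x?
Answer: sqrt(35774) ≈ 189.14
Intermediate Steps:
n = 35422 (n = 199*178 = 35422)
sqrt(n + t(-16, -22)) = sqrt(35422 - 16*(-22)) = sqrt(35422 + 352) = sqrt(35774)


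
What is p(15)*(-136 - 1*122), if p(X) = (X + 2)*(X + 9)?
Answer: -105264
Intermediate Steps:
p(X) = (2 + X)*(9 + X)
p(15)*(-136 - 1*122) = (18 + 15² + 11*15)*(-136 - 1*122) = (18 + 225 + 165)*(-136 - 122) = 408*(-258) = -105264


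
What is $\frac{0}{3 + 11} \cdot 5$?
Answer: $0$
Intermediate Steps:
$\frac{0}{3 + 11} \cdot 5 = \frac{0}{14} \cdot 5 = 0 \cdot \frac{1}{14} \cdot 5 = 0 \cdot 5 = 0$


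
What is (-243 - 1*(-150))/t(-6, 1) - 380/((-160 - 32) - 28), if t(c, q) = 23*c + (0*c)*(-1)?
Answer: 1215/506 ≈ 2.4012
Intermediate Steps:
t(c, q) = 23*c (t(c, q) = 23*c + 0*(-1) = 23*c + 0 = 23*c)
(-243 - 1*(-150))/t(-6, 1) - 380/((-160 - 32) - 28) = (-243 - 1*(-150))/((23*(-6))) - 380/((-160 - 32) - 28) = (-243 + 150)/(-138) - 380/(-192 - 28) = -93*(-1/138) - 380/(-220) = 31/46 - 380*(-1/220) = 31/46 + 19/11 = 1215/506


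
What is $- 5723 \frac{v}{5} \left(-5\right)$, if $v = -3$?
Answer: $-17169$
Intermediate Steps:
$- 5723 \frac{v}{5} \left(-5\right) = - 5723 - \frac{3}{5} \left(-5\right) = - 5723 \left(-3\right) \frac{1}{5} \left(-5\right) = - 5723 \left(\left(- \frac{3}{5}\right) \left(-5\right)\right) = \left(-5723\right) 3 = -17169$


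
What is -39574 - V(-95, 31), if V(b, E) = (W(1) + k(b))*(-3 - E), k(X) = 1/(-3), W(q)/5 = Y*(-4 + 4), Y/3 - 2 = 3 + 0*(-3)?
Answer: -118756/3 ≈ -39585.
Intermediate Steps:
Y = 15 (Y = 6 + 3*(3 + 0*(-3)) = 6 + 3*(3 + 0) = 6 + 3*3 = 6 + 9 = 15)
W(q) = 0 (W(q) = 5*(15*(-4 + 4)) = 5*(15*0) = 5*0 = 0)
k(X) = -1/3
V(b, E) = 1 + E/3 (V(b, E) = (0 - 1/3)*(-3 - E) = -(-3 - E)/3 = 1 + E/3)
-39574 - V(-95, 31) = -39574 - (1 + (1/3)*31) = -39574 - (1 + 31/3) = -39574 - 1*34/3 = -39574 - 34/3 = -118756/3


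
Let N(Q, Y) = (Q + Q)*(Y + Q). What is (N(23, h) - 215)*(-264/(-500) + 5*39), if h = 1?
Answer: 21728049/125 ≈ 1.7382e+5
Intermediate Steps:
N(Q, Y) = 2*Q*(Q + Y) (N(Q, Y) = (2*Q)*(Q + Y) = 2*Q*(Q + Y))
(N(23, h) - 215)*(-264/(-500) + 5*39) = (2*23*(23 + 1) - 215)*(-264/(-500) + 5*39) = (2*23*24 - 215)*(-264*(-1/500) + 195) = (1104 - 215)*(66/125 + 195) = 889*(24441/125) = 21728049/125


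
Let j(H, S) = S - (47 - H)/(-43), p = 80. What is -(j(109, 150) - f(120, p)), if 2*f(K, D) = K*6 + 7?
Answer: 18485/86 ≈ 214.94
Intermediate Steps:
f(K, D) = 7/2 + 3*K (f(K, D) = (K*6 + 7)/2 = (6*K + 7)/2 = (7 + 6*K)/2 = 7/2 + 3*K)
j(H, S) = 47/43 + S - H/43 (j(H, S) = S - (47 - H)*(-1)/43 = S - (-47/43 + H/43) = S + (47/43 - H/43) = 47/43 + S - H/43)
-(j(109, 150) - f(120, p)) = -((47/43 + 150 - 1/43*109) - (7/2 + 3*120)) = -((47/43 + 150 - 109/43) - (7/2 + 360)) = -(6388/43 - 1*727/2) = -(6388/43 - 727/2) = -1*(-18485/86) = 18485/86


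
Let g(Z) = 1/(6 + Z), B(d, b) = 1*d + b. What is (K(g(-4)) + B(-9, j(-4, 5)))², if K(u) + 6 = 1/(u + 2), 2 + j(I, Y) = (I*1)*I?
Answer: 9/25 ≈ 0.36000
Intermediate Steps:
j(I, Y) = -2 + I² (j(I, Y) = -2 + (I*1)*I = -2 + I*I = -2 + I²)
B(d, b) = b + d (B(d, b) = d + b = b + d)
K(u) = -6 + 1/(2 + u) (K(u) = -6 + 1/(u + 2) = -6 + 1/(2 + u))
(K(g(-4)) + B(-9, j(-4, 5)))² = ((-11 - 6/(6 - 4))/(2 + 1/(6 - 4)) + ((-2 + (-4)²) - 9))² = ((-11 - 6/2)/(2 + 1/2) + ((-2 + 16) - 9))² = ((-11 - 6*½)/(2 + ½) + (14 - 9))² = ((-11 - 3)/(5/2) + 5)² = ((⅖)*(-14) + 5)² = (-28/5 + 5)² = (-⅗)² = 9/25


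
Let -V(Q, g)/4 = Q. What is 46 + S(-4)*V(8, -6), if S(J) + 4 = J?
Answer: 302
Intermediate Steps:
S(J) = -4 + J
V(Q, g) = -4*Q
46 + S(-4)*V(8, -6) = 46 + (-4 - 4)*(-4*8) = 46 - 8*(-32) = 46 + 256 = 302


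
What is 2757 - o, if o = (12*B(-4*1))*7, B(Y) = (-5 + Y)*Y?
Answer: -267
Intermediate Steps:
B(Y) = Y*(-5 + Y)
o = 3024 (o = (12*((-4*1)*(-5 - 4*1)))*7 = (12*(-4*(-5 - 4)))*7 = (12*(-4*(-9)))*7 = (12*36)*7 = 432*7 = 3024)
2757 - o = 2757 - 1*3024 = 2757 - 3024 = -267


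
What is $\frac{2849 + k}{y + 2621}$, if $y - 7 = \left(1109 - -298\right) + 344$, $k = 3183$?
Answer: $\frac{208}{151} \approx 1.3775$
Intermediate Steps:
$y = 1758$ ($y = 7 + \left(\left(1109 - -298\right) + 344\right) = 7 + \left(\left(1109 + 298\right) + 344\right) = 7 + \left(1407 + 344\right) = 7 + 1751 = 1758$)
$\frac{2849 + k}{y + 2621} = \frac{2849 + 3183}{1758 + 2621} = \frac{6032}{4379} = 6032 \cdot \frac{1}{4379} = \frac{208}{151}$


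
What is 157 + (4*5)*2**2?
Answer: 237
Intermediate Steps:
157 + (4*5)*2**2 = 157 + 20*4 = 157 + 80 = 237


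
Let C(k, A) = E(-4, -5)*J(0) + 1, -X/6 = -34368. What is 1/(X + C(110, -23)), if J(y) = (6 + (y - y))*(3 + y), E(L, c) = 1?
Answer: 1/206227 ≈ 4.8490e-6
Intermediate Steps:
X = 206208 (X = -6*(-34368) = 206208)
J(y) = 18 + 6*y (J(y) = (6 + 0)*(3 + y) = 6*(3 + y) = 18 + 6*y)
C(k, A) = 19 (C(k, A) = 1*(18 + 6*0) + 1 = 1*(18 + 0) + 1 = 1*18 + 1 = 18 + 1 = 19)
1/(X + C(110, -23)) = 1/(206208 + 19) = 1/206227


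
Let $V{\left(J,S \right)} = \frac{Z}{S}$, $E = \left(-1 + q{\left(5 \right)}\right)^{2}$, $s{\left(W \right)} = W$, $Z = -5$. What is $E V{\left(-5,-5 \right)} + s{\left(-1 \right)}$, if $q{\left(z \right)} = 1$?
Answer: $-1$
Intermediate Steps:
$E = 0$ ($E = \left(-1 + 1\right)^{2} = 0^{2} = 0$)
$V{\left(J,S \right)} = - \frac{5}{S}$
$E V{\left(-5,-5 \right)} + s{\left(-1 \right)} = 0 \left(- \frac{5}{-5}\right) - 1 = 0 \left(\left(-5\right) \left(- \frac{1}{5}\right)\right) - 1 = 0 \cdot 1 - 1 = 0 - 1 = -1$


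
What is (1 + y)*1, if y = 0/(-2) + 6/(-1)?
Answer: -5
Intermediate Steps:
y = -6 (y = 0*(-½) + 6*(-1) = 0 - 6 = -6)
(1 + y)*1 = (1 - 6)*1 = -5*1 = -5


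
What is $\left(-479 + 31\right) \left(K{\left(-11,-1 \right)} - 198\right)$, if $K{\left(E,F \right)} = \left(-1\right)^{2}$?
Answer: $88256$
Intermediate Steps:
$K{\left(E,F \right)} = 1$
$\left(-479 + 31\right) \left(K{\left(-11,-1 \right)} - 198\right) = \left(-479 + 31\right) \left(1 - 198\right) = \left(-448\right) \left(-197\right) = 88256$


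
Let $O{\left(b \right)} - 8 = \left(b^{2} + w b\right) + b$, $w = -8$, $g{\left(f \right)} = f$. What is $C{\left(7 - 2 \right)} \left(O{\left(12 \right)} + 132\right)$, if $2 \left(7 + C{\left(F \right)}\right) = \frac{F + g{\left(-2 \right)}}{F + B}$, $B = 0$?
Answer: $-1340$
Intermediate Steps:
$O{\left(b \right)} = 8 + b^{2} - 7 b$ ($O{\left(b \right)} = 8 + \left(\left(b^{2} - 8 b\right) + b\right) = 8 + \left(b^{2} - 7 b\right) = 8 + b^{2} - 7 b$)
$C{\left(F \right)} = -7 + \frac{-2 + F}{2 F}$ ($C{\left(F \right)} = -7 + \frac{\left(F - 2\right) \frac{1}{F + 0}}{2} = -7 + \frac{\left(-2 + F\right) \frac{1}{F}}{2} = -7 + \frac{\frac{1}{F} \left(-2 + F\right)}{2} = -7 + \frac{-2 + F}{2 F}$)
$C{\left(7 - 2 \right)} \left(O{\left(12 \right)} + 132\right) = \left(- \frac{13}{2} - \frac{1}{7 - 2}\right) \left(\left(8 + 12^{2} - 84\right) + 132\right) = \left(- \frac{13}{2} - \frac{1}{5}\right) \left(\left(8 + 144 - 84\right) + 132\right) = \left(- \frac{13}{2} - \frac{1}{5}\right) \left(68 + 132\right) = \left(- \frac{13}{2} - \frac{1}{5}\right) 200 = \left(- \frac{67}{10}\right) 200 = -1340$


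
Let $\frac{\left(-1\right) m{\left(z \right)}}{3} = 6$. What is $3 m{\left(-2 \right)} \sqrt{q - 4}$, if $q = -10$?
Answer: $- 54 i \sqrt{14} \approx - 202.05 i$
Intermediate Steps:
$m{\left(z \right)} = -18$ ($m{\left(z \right)} = \left(-3\right) 6 = -18$)
$3 m{\left(-2 \right)} \sqrt{q - 4} = 3 \left(-18\right) \sqrt{-10 - 4} = - 54 \sqrt{-14} = - 54 i \sqrt{14}$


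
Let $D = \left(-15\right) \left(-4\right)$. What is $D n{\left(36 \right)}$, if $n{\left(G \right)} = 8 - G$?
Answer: $-1680$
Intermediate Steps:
$D = 60$
$D n{\left(36 \right)} = 60 \left(8 - 36\right) = 60 \left(-28\right) = -1680$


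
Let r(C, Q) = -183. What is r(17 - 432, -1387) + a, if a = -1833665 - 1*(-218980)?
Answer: -1614868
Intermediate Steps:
a = -1614685 (a = -1833665 + 218980 = -1614685)
r(17 - 432, -1387) + a = -183 - 1614685 = -1614868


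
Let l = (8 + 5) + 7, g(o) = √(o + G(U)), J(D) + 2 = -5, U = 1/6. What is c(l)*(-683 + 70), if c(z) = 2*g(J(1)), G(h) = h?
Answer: -613*I*√246/3 ≈ -3204.8*I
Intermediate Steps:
U = ⅙ ≈ 0.16667
J(D) = -7 (J(D) = -2 - 5 = -7)
g(o) = √(⅙ + o) (g(o) = √(o + ⅙) = √(⅙ + o))
l = 20 (l = 13 + 7 = 20)
c(z) = I*√246/3 (c(z) = 2*(√(6 + 36*(-7))/6) = 2*(√(6 - 252)/6) = 2*(√(-246)/6) = 2*((I*√246)/6) = 2*(I*√246/6) = I*√246/3)
c(l)*(-683 + 70) = (I*√246/3)*(-683 + 70) = (I*√246/3)*(-613) = -613*I*√246/3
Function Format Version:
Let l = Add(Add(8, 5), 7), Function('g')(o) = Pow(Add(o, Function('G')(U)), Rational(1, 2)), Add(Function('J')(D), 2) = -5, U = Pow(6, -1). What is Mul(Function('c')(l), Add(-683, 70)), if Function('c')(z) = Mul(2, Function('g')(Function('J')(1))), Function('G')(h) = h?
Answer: Mul(Rational(-613, 3), I, Pow(246, Rational(1, 2))) ≈ Mul(-3204.8, I)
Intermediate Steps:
U = Rational(1, 6) ≈ 0.16667
Function('J')(D) = -7 (Function('J')(D) = Add(-2, -5) = -7)
Function('g')(o) = Pow(Add(Rational(1, 6), o), Rational(1, 2)) (Function('g')(o) = Pow(Add(o, Rational(1, 6)), Rational(1, 2)) = Pow(Add(Rational(1, 6), o), Rational(1, 2)))
l = 20 (l = Add(13, 7) = 20)
Function('c')(z) = Mul(Rational(1, 3), I, Pow(246, Rational(1, 2))) (Function('c')(z) = Mul(2, Mul(Rational(1, 6), Pow(Add(6, Mul(36, -7)), Rational(1, 2)))) = Mul(2, Mul(Rational(1, 6), Pow(Add(6, -252), Rational(1, 2)))) = Mul(2, Mul(Rational(1, 6), Pow(-246, Rational(1, 2)))) = Mul(2, Mul(Rational(1, 6), Mul(I, Pow(246, Rational(1, 2))))) = Mul(2, Mul(Rational(1, 6), I, Pow(246, Rational(1, 2)))) = Mul(Rational(1, 3), I, Pow(246, Rational(1, 2))))
Mul(Function('c')(l), Add(-683, 70)) = Mul(Mul(Rational(1, 3), I, Pow(246, Rational(1, 2))), Add(-683, 70)) = Mul(Mul(Rational(1, 3), I, Pow(246, Rational(1, 2))), -613) = Mul(Rational(-613, 3), I, Pow(246, Rational(1, 2)))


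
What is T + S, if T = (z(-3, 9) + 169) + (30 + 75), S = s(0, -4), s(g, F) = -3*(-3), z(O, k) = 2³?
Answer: 291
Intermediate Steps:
z(O, k) = 8
s(g, F) = 9
S = 9
T = 282 (T = (8 + 169) + (30 + 75) = 177 + 105 = 282)
T + S = 282 + 9 = 291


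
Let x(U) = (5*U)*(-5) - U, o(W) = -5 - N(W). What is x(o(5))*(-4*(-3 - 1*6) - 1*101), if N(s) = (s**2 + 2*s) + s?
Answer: -76050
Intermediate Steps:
N(s) = s**2 + 3*s
o(W) = -5 - W*(3 + W)
x(U) = -26*U (x(U) = -25*U - U = -26*U)
x(o(5))*(-4*(-3 - 1*6) - 1*101) = (-26*(-5 - 1*5*(3 + 5)))*(-4*(-3 - 1*6) - 1*101) = (-26*(-5 - 1*5*8))*(-4*(-3 - 6) - 101) = (-26*(-5 - 40))*(-4*(-9) - 101) = (-26*(-45))*(36 - 101) = 1170*(-65) = -76050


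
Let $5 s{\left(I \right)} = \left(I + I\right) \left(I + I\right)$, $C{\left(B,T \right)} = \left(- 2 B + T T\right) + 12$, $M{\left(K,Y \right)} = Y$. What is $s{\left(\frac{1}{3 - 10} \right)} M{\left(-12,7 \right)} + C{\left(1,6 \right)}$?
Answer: $\frac{1614}{35} \approx 46.114$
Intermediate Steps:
$C{\left(B,T \right)} = 12 + T^{2} - 2 B$ ($C{\left(B,T \right)} = \left(- 2 B + T^{2}\right) + 12 = \left(T^{2} - 2 B\right) + 12 = 12 + T^{2} - 2 B$)
$s{\left(I \right)} = \frac{4 I^{2}}{5}$ ($s{\left(I \right)} = \frac{\left(I + I\right) \left(I + I\right)}{5} = \frac{2 I 2 I}{5} = \frac{4 I^{2}}{5}$)
$s{\left(\frac{1}{3 - 10} \right)} M{\left(-12,7 \right)} + C{\left(1,6 \right)} = \frac{4 \left(\frac{1}{3 - 10}\right)^{2}}{5} \cdot 7 + \left(12 + 6^{2} - 2\right) = \frac{4 \left(\frac{1}{-7}\right)^{2}}{5} \cdot 7 + \left(12 + 36 - 2\right) = \frac{4 \left(- \frac{1}{7}\right)^{2}}{5} \cdot 7 + 46 = \frac{4}{5} \cdot \frac{1}{49} \cdot 7 + 46 = \frac{4}{245} \cdot 7 + 46 = \frac{4}{35} + 46 = \frac{1614}{35}$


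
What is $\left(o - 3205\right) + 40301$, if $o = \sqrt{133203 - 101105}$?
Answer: $37096 + \sqrt{32098} \approx 37275.0$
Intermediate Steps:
$o = \sqrt{32098} \approx 179.16$
$\left(o - 3205\right) + 40301 = \left(\sqrt{32098} - 3205\right) + 40301 = \left(-3205 + \sqrt{32098}\right) + 40301 = 37096 + \sqrt{32098}$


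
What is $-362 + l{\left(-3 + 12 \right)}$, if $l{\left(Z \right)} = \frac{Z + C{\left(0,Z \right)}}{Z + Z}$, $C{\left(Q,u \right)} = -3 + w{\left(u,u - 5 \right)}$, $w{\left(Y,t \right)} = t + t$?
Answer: $- \frac{3251}{9} \approx -361.22$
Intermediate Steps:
$w{\left(Y,t \right)} = 2 t$
$C{\left(Q,u \right)} = -13 + 2 u$ ($C{\left(Q,u \right)} = -3 + 2 \left(u - 5\right) = -3 + 2 \left(-5 + u\right) = -3 + \left(-10 + 2 u\right) = -13 + 2 u$)
$l{\left(Z \right)} = \frac{-13 + 3 Z}{2 Z}$ ($l{\left(Z \right)} = \frac{Z + \left(-13 + 2 Z\right)}{Z + Z} = \frac{-13 + 3 Z}{2 Z}$)
$-362 + l{\left(-3 + 12 \right)} = -362 + \frac{-13 + 3 \left(-3 + 12\right)}{2 \left(-3 + 12\right)} = -362 + \frac{-13 + 3 \cdot 9}{2 \cdot 9} = -362 + \frac{1}{2} \cdot \frac{1}{9} \left(-13 + 27\right) = -362 + \frac{1}{2} \cdot \frac{1}{9} \cdot 14 = -362 + \frac{7}{9} = - \frac{3251}{9}$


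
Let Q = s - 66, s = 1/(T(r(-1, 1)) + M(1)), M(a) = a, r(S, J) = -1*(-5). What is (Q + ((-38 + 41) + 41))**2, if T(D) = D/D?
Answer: 1849/4 ≈ 462.25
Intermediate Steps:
r(S, J) = 5
T(D) = 1
s = 1/2 (s = 1/(1 + 1) = 1/2 ≈ 0.50000)
Q = -131/2 (Q = 1/2 - 66 = -131/2 ≈ -65.500)
(Q + ((-38 + 41) + 41))**2 = (-131/2 + ((-38 + 41) + 41))**2 = (-131/2 + (3 + 41))**2 = (-131/2 + 44)**2 = (-43/2)**2 = 1849/4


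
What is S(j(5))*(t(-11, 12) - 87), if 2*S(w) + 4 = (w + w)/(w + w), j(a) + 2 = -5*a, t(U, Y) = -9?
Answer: 144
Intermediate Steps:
j(a) = -2 - 5*a
S(w) = -3/2 (S(w) = -2 + ((w + w)/(w + w))/2 = -2 + ((2*w)/((2*w)))/2 = -2 + ((2*w)*(1/(2*w)))/2 = -2 + (1/2)*1 = -2 + 1/2 = -3/2)
S(j(5))*(t(-11, 12) - 87) = -3*(-9 - 87)/2 = -3/2*(-96) = 144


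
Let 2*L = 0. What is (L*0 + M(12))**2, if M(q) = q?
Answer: 144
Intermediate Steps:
L = 0 (L = (1/2)*0 = 0)
(L*0 + M(12))**2 = (0*0 + 12)**2 = (0 + 12)**2 = 12**2 = 144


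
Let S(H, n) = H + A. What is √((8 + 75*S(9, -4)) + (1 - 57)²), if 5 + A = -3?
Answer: √3219 ≈ 56.736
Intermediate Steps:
A = -8 (A = -5 - 3 = -8)
S(H, n) = -8 + H (S(H, n) = H - 8 = -8 + H)
√((8 + 75*S(9, -4)) + (1 - 57)²) = √((8 + 75*(-8 + 9)) + (1 - 57)²) = √((8 + 75*1) + (-56)²) = √((8 + 75) + 3136) = √(83 + 3136) = √3219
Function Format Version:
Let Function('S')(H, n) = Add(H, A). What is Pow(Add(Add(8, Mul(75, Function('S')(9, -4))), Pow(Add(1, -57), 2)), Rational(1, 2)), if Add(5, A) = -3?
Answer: Pow(3219, Rational(1, 2)) ≈ 56.736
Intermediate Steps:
A = -8 (A = Add(-5, -3) = -8)
Function('S')(H, n) = Add(-8, H) (Function('S')(H, n) = Add(H, -8) = Add(-8, H))
Pow(Add(Add(8, Mul(75, Function('S')(9, -4))), Pow(Add(1, -57), 2)), Rational(1, 2)) = Pow(Add(Add(8, Mul(75, Add(-8, 9))), Pow(Add(1, -57), 2)), Rational(1, 2)) = Pow(Add(Add(8, Mul(75, 1)), Pow(-56, 2)), Rational(1, 2)) = Pow(Add(Add(8, 75), 3136), Rational(1, 2)) = Pow(Add(83, 3136), Rational(1, 2)) = Pow(3219, Rational(1, 2))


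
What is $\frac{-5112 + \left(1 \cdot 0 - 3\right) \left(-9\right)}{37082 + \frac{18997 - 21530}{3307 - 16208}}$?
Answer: $- \frac{4373439}{31893161} \approx -0.13713$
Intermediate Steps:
$\frac{-5112 + \left(1 \cdot 0 - 3\right) \left(-9\right)}{37082 + \frac{18997 - 21530}{3307 - 16208}} = \frac{-5112 + \left(0 - 3\right) \left(-9\right)}{37082 - \frac{2533}{-12901}} = \frac{-5112 - -27}{37082 - - \frac{2533}{12901}} = \frac{-5112 + 27}{37082 + \frac{2533}{12901}} = - \frac{5085}{\frac{478397415}{12901}} = \left(-5085\right) \frac{12901}{478397415} = - \frac{4373439}{31893161}$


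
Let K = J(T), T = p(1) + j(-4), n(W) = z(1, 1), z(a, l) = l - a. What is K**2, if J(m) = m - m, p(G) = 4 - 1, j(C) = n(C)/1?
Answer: 0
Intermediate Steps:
n(W) = 0 (n(W) = 1 - 1*1 = 1 - 1 = 0)
j(C) = 0 (j(C) = 0/1 = 0*1 = 0)
p(G) = 3
T = 3 (T = 3 + 0 = 3)
J(m) = 0
K = 0
K**2 = 0**2 = 0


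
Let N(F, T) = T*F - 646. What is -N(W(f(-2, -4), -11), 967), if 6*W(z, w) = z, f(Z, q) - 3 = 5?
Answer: -1930/3 ≈ -643.33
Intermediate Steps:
f(Z, q) = 8 (f(Z, q) = 3 + 5 = 8)
W(z, w) = z/6
N(F, T) = -646 + F*T (N(F, T) = F*T - 646 = -646 + F*T)
-N(W(f(-2, -4), -11), 967) = -(-646 + ((⅙)*8)*967) = -(-646 + (4/3)*967) = -(-646 + 3868/3) = -1*1930/3 = -1930/3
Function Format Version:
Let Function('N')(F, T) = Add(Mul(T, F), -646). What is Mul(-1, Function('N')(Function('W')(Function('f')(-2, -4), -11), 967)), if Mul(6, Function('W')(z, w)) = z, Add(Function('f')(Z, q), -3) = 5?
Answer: Rational(-1930, 3) ≈ -643.33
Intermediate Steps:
Function('f')(Z, q) = 8 (Function('f')(Z, q) = Add(3, 5) = 8)
Function('W')(z, w) = Mul(Rational(1, 6), z)
Function('N')(F, T) = Add(-646, Mul(F, T)) (Function('N')(F, T) = Add(Mul(F, T), -646) = Add(-646, Mul(F, T)))
Mul(-1, Function('N')(Function('W')(Function('f')(-2, -4), -11), 967)) = Mul(-1, Add(-646, Mul(Mul(Rational(1, 6), 8), 967))) = Mul(-1, Add(-646, Mul(Rational(4, 3), 967))) = Mul(-1, Add(-646, Rational(3868, 3))) = Mul(-1, Rational(1930, 3)) = Rational(-1930, 3)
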